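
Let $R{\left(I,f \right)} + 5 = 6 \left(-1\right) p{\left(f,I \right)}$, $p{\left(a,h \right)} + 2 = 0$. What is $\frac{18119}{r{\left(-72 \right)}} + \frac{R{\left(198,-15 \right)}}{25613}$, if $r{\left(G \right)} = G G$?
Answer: $\frac{66302605}{18968256} \approx 3.4954$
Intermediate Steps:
$p{\left(a,h \right)} = -2$ ($p{\left(a,h \right)} = -2 + 0 = -2$)
$r{\left(G \right)} = G^{2}$
$R{\left(I,f \right)} = 7$ ($R{\left(I,f \right)} = -5 + 6 \left(-1\right) \left(-2\right) = -5 - -12 = -5 + 12 = 7$)
$\frac{18119}{r{\left(-72 \right)}} + \frac{R{\left(198,-15 \right)}}{25613} = \frac{18119}{\left(-72\right)^{2}} + \frac{7}{25613} = \frac{18119}{5184} + 7 \cdot \frac{1}{25613} = 18119 \cdot \frac{1}{5184} + \frac{1}{3659} = \frac{18119}{5184} + \frac{1}{3659} = \frac{66302605}{18968256}$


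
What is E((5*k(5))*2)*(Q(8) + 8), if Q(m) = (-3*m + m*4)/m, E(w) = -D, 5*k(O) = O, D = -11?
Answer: 99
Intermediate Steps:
k(O) = O/5
E(w) = 11 (E(w) = -1*(-11) = 11)
Q(m) = 1 (Q(m) = (-3*m + 4*m)/m = m/m = 1)
E((5*k(5))*2)*(Q(8) + 8) = 11*(1 + 8) = 11*9 = 99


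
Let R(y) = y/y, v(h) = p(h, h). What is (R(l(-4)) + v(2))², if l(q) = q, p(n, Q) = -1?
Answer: 0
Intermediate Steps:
v(h) = -1
R(y) = 1
(R(l(-4)) + v(2))² = (1 - 1)² = 0² = 0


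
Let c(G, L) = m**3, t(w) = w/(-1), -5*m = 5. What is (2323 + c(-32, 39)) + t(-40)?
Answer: 2362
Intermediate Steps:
m = -1 (m = -1/5*5 = -1)
t(w) = -w (t(w) = w*(-1) = -w)
c(G, L) = -1 (c(G, L) = (-1)**3 = -1)
(2323 + c(-32, 39)) + t(-40) = (2323 - 1) - 1*(-40) = 2322 + 40 = 2362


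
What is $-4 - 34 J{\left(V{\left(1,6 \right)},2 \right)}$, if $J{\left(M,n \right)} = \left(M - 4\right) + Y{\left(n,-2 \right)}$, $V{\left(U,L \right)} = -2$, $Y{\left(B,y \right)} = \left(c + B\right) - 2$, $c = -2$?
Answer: $268$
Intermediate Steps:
$Y{\left(B,y \right)} = -4 + B$ ($Y{\left(B,y \right)} = \left(-2 + B\right) - 2 = -4 + B$)
$J{\left(M,n \right)} = -8 + M + n$ ($J{\left(M,n \right)} = \left(M - 4\right) + \left(-4 + n\right) = \left(-4 + M\right) + \left(-4 + n\right) = -8 + M + n$)
$-4 - 34 J{\left(V{\left(1,6 \right)},2 \right)} = -4 - 34 \left(-8 - 2 + 2\right) = -4 - -272 = -4 + 272 = 268$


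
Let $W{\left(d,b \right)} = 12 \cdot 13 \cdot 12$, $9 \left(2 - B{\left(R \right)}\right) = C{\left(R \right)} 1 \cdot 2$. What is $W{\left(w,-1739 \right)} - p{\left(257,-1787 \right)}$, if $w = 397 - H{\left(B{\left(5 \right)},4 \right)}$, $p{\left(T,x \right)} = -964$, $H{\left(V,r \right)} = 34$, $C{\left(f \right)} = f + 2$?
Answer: $2836$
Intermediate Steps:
$C{\left(f \right)} = 2 + f$
$B{\left(R \right)} = \frac{14}{9} - \frac{2 R}{9}$ ($B{\left(R \right)} = 2 - \frac{\left(2 + R\right) 1 \cdot 2}{9} = 2 - \frac{\left(2 + R\right) 2}{9} = 2 - \frac{4 + 2 R}{9} = 2 - \left(\frac{4}{9} + \frac{2 R}{9}\right) = \frac{14}{9} - \frac{2 R}{9}$)
$w = 363$ ($w = 397 - 34 = 363$)
$W{\left(d,b \right)} = 1872$ ($W{\left(d,b \right)} = 156 \cdot 12 = 1872$)
$W{\left(w,-1739 \right)} - p{\left(257,-1787 \right)} = 1872 - -964 = 1872 + 964 = 2836$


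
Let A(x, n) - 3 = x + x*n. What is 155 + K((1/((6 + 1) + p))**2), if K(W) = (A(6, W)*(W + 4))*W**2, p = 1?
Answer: 1300309027/8388608 ≈ 155.01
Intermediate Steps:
A(x, n) = 3 + x + n*x (A(x, n) = 3 + (x + x*n) = 3 + (x + n*x) = 3 + x + n*x)
K(W) = W**2*(4 + W)*(9 + 6*W) (K(W) = ((3 + 6 + W*6)*(W + 4))*W**2 = ((3 + 6 + 6*W)*(4 + W))*W**2 = ((9 + 6*W)*(4 + W))*W**2 = ((4 + W)*(9 + 6*W))*W**2 = W**2*(4 + W)*(9 + 6*W))
155 + K((1/((6 + 1) + p))**2) = 155 + 3*((1/((6 + 1) + 1))**2)**2*(3 + 2*(1/((6 + 1) + 1))**2)*(4 + (1/((6 + 1) + 1))**2) = 155 + 3*((1/(7 + 1))**2)**2*(3 + 2*(1/(7 + 1))**2)*(4 + (1/(7 + 1))**2) = 155 + 3*((1/8)**2)**2*(3 + 2*(1/8)**2)*(4 + (1/8)**2) = 155 + 3*(1/64)**2*(3 + 2*(1/64))*(4 + 1/64) = 155 + 3*(1/4096)*(3 + 1/32)*(257/64) = 155 + 3*(1/4096)*(97/32)*(257/64) = 155 + 74787/8388608 = 1300309027/8388608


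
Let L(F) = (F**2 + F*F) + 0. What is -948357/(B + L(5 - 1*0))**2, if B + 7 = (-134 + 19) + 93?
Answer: -105373/49 ≈ -2150.5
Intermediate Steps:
B = -29 (B = -7 + ((-134 + 19) + 93) = -7 + (-115 + 93) = -7 - 22 = -29)
L(F) = 2*F**2 (L(F) = (F**2 + F**2) + 0 = 2*F**2 + 0 = 2*F**2)
-948357/(B + L(5 - 1*0))**2 = -948357/(-29 + 2*(5 - 1*0)**2)**2 = -948357/(-29 + 2*(5 + 0)**2)**2 = -948357/(-29 + 2*5**2)**2 = -948357/(-29 + 2*25)**2 = -948357/(-29 + 50)**2 = -948357/(21**2) = -948357/441 = -948357*1/441 = -105373/49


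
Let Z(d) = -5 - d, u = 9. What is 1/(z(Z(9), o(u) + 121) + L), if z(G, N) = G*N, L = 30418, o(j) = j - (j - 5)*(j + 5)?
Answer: 1/29382 ≈ 3.4034e-5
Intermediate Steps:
o(j) = j - (-5 + j)*(5 + j)
1/(z(Z(9), o(u) + 121) + L) = 1/((-5 - 1*9)*((25 + 9 - 1*9**2) + 121) + 30418) = 1/((-5 - 9)*((25 + 9 - 1*81) + 121) + 30418) = 1/(-14*((25 + 9 - 81) + 121) + 30418) = 1/(-14*(-47 + 121) + 30418) = 1/(-14*74 + 30418) = 1/(-1036 + 30418) = 1/29382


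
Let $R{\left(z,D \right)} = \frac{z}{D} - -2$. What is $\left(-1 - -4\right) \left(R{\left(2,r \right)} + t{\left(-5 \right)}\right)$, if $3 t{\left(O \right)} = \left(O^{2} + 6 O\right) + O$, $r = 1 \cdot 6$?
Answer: $-3$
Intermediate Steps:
$r = 6$
$R{\left(z,D \right)} = 2 + \frac{z}{D}$ ($R{\left(z,D \right)} = \frac{z}{D} + 2 = 2 + \frac{z}{D}$)
$t{\left(O \right)} = \frac{O^{2}}{3} + \frac{7 O}{3}$ ($t{\left(O \right)} = \frac{\left(O^{2} + 6 O\right) + O}{3} = \frac{O^{2} + 7 O}{3} = \frac{O^{2}}{3} + \frac{7 O}{3}$)
$\left(-1 - -4\right) \left(R{\left(2,r \right)} + t{\left(-5 \right)}\right) = \left(-1 - -4\right) \left(\left(2 + \frac{2}{6}\right) + \frac{1}{3} \left(-5\right) \left(7 - 5\right)\right) = \left(-1 + 4\right) \left(\left(2 + 2 \cdot \frac{1}{6}\right) + \frac{1}{3} \left(-5\right) 2\right) = 3 \left(\left(2 + \frac{1}{3}\right) - \frac{10}{3}\right) = 3 \left(\frac{7}{3} - \frac{10}{3}\right) = 3 \left(-1\right) = -3$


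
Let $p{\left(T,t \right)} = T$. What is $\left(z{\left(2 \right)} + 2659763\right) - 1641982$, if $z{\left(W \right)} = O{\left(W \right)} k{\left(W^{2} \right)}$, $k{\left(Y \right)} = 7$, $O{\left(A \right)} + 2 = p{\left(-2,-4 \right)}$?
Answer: $1017753$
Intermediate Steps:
$O{\left(A \right)} = -4$ ($O{\left(A \right)} = -2 - 2 = -4$)
$z{\left(W \right)} = -28$ ($z{\left(W \right)} = \left(-4\right) 7 = -28$)
$\left(z{\left(2 \right)} + 2659763\right) - 1641982 = \left(-28 + 2659763\right) - 1641982 = 2659735 - 1641982 = 1017753$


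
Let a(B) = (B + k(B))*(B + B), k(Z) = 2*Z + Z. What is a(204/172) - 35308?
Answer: -65263684/1849 ≈ -35297.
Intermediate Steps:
k(Z) = 3*Z
a(B) = 8*B² (a(B) = (B + 3*B)*(B + B) = (4*B)*(2*B) = 8*B²)
a(204/172) - 35308 = 8*(204/172)² - 35308 = 8*(204*(1/172))² - 35308 = 8*(51/43)² - 35308 = 8*(2601/1849) - 35308 = 20808/1849 - 35308 = -65263684/1849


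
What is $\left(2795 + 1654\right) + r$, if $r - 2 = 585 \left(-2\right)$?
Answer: $3281$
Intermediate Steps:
$r = -1168$ ($r = 2 + 585 \left(-2\right) = 2 - 1170 = -1168$)
$\left(2795 + 1654\right) + r = \left(2795 + 1654\right) - 1168 = 4449 - 1168 = 3281$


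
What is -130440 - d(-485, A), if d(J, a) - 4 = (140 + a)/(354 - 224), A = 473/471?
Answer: -7987152533/61230 ≈ -1.3045e+5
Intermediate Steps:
A = 473/471 (A = 473*(1/471) = 473/471 ≈ 1.0042)
d(J, a) = 66/13 + a/130 (d(J, a) = 4 + (140 + a)/(354 - 224) = 4 + (140 + a)/130 = 4 + (140 + a)*(1/130) = 4 + (14/13 + a/130) = 66/13 + a/130)
-130440 - d(-485, A) = -130440 - (66/13 + (1/130)*(473/471)) = -130440 - (66/13 + 473/61230) = -130440 - 1*311333/61230 = -130440 - 311333/61230 = -7987152533/61230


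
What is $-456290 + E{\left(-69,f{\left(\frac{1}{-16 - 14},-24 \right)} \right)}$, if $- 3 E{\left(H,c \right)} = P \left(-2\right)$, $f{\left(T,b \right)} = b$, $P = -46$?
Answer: $- \frac{1368962}{3} \approx -4.5632 \cdot 10^{5}$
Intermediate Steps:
$E{\left(H,c \right)} = - \frac{92}{3}$ ($E{\left(H,c \right)} = - \frac{\left(-46\right) \left(-2\right)}{3} = \left(- \frac{1}{3}\right) 92 = - \frac{92}{3}$)
$-456290 + E{\left(-69,f{\left(\frac{1}{-16 - 14},-24 \right)} \right)} = -456290 - \frac{92}{3} = - \frac{1368962}{3}$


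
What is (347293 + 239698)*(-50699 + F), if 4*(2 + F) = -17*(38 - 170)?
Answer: -29431728740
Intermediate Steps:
F = 559 (F = -2 + (-17*(38 - 170))/4 = -2 + (-17*(-132))/4 = -2 + (¼)*2244 = -2 + 561 = 559)
(347293 + 239698)*(-50699 + F) = (347293 + 239698)*(-50699 + 559) = 586991*(-50140) = -29431728740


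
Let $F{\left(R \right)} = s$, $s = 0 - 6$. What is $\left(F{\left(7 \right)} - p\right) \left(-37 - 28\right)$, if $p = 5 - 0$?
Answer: $715$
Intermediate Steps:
$s = -6$ ($s = 0 - 6 = -6$)
$F{\left(R \right)} = -6$
$p = 5$ ($p = 5 + 0 = 5$)
$\left(F{\left(7 \right)} - p\right) \left(-37 - 28\right) = \left(-6 - 5\right) \left(-37 - 28\right) = \left(-6 - 5\right) \left(-65\right) = \left(-11\right) \left(-65\right) = 715$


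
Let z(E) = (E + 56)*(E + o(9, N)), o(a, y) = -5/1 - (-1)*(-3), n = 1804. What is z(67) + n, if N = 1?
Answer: 9061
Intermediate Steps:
o(a, y) = -8 (o(a, y) = -5*1 - 1*3 = -5 - 3 = -8)
z(E) = (-8 + E)*(56 + E) (z(E) = (E + 56)*(E - 8) = (56 + E)*(-8 + E) = (-8 + E)*(56 + E))
z(67) + n = (-448 + 67² + 48*67) + 1804 = (-448 + 4489 + 3216) + 1804 = 7257 + 1804 = 9061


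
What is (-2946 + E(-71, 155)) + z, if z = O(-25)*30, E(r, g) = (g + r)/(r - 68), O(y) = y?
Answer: -513828/139 ≈ -3696.6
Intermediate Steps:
E(r, g) = (g + r)/(-68 + r)
z = -750 (z = -25*30 = -750)
(-2946 + E(-71, 155)) + z = (-2946 + (155 - 71)/(-68 - 71)) - 750 = (-2946 + 84/(-139)) - 750 = (-2946 - 1/139*84) - 750 = (-2946 - 84/139) - 750 = -409578/139 - 750 = -513828/139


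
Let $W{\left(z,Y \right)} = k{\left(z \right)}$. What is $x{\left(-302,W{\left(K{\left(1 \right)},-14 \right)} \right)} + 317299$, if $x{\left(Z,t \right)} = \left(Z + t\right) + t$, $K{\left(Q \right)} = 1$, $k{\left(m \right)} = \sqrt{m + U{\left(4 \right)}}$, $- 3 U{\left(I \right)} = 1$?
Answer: $316997 + \frac{2 \sqrt{6}}{3} \approx 3.17 \cdot 10^{5}$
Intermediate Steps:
$U{\left(I \right)} = - \frac{1}{3}$ ($U{\left(I \right)} = \left(- \frac{1}{3}\right) 1 = - \frac{1}{3}$)
$k{\left(m \right)} = \sqrt{- \frac{1}{3} + m}$ ($k{\left(m \right)} = \sqrt{m - \frac{1}{3}} = \sqrt{- \frac{1}{3} + m}$)
$W{\left(z,Y \right)} = \frac{\sqrt{-3 + 9 z}}{3}$
$x{\left(Z,t \right)} = Z + 2 t$
$x{\left(-302,W{\left(K{\left(1 \right)},-14 \right)} \right)} + 317299 = \left(-302 + 2 \frac{\sqrt{-3 + 9 \cdot 1}}{3}\right) + 317299 = \left(-302 + 2 \frac{\sqrt{-3 + 9}}{3}\right) + 317299 = \left(-302 + 2 \frac{\sqrt{6}}{3}\right) + 317299 = \left(-302 + \frac{2 \sqrt{6}}{3}\right) + 317299 = 316997 + \frac{2 \sqrt{6}}{3}$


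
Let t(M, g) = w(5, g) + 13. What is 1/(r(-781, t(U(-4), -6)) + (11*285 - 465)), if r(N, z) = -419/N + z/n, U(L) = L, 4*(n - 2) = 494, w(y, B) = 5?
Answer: 196031/523536055 ≈ 0.00037444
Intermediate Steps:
n = 251/2 (n = 2 + (¼)*494 = 2 + 247/2 = 251/2 ≈ 125.50)
t(M, g) = 18 (t(M, g) = 5 + 13 = 18)
r(N, z) = -419/N + 2*z/251 (r(N, z) = -419/N + z/(251/2) = -419/N + z*(2/251) = -419/N + 2*z/251)
1/(r(-781, t(U(-4), -6)) + (11*285 - 465)) = 1/((-419/(-781) + (2/251)*18) + (11*285 - 465)) = 1/((-419*(-1/781) + 36/251) + (3135 - 465)) = 1/((419/781 + 36/251) + 2670) = 1/(133285/196031 + 2670) = 1/(523536055/196031) = 196031/523536055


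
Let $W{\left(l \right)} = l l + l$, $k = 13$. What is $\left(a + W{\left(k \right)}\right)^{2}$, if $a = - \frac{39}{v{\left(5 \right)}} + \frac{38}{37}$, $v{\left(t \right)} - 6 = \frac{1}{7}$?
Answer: $\frac{79014399025}{2531281} \approx 31215.0$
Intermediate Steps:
$v{\left(t \right)} = \frac{43}{7}$ ($v{\left(t \right)} = 6 + \frac{1}{7} = \frac{43}{7}$)
$W{\left(l \right)} = l + l^{2}$ ($W{\left(l \right)} = l^{2} + l = l + l^{2}$)
$a = - \frac{8467}{1591}$ ($a = - \frac{39}{\frac{43}{7}} + \frac{38}{37} = \left(-39\right) \frac{7}{43} + 38 \cdot \frac{1}{37} = - \frac{273}{43} + \frac{38}{37} = - \frac{8467}{1591} \approx -5.3218$)
$\left(a + W{\left(k \right)}\right)^{2} = \left(- \frac{8467}{1591} + 13 \left(1 + 13\right)\right)^{2} = \left(- \frac{8467}{1591} + 13 \cdot 14\right)^{2} = \left(- \frac{8467}{1591} + 182\right)^{2} = \left(\frac{281095}{1591}\right)^{2} = \frac{79014399025}{2531281}$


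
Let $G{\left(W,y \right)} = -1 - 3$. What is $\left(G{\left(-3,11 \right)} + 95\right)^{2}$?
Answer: $8281$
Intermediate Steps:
$G{\left(W,y \right)} = -4$ ($G{\left(W,y \right)} = -1 - 3 = -4$)
$\left(G{\left(-3,11 \right)} + 95\right)^{2} = \left(-4 + 95\right)^{2} = 91^{2} = 8281$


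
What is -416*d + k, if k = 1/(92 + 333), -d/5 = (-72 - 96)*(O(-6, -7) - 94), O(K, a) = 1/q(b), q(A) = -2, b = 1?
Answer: 14034384001/425 ≈ 3.3022e+7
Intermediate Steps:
O(K, a) = -1/2 (O(K, a) = 1/(-2) = -1/2)
d = -79380 (d = -5*(-72 - 96)*(-1/2 - 94) = -(-840)*(-189)/2 = -5*15876 = -79380)
k = 1/425 ≈ 0.0023529
-416*d + k = -416*(-79380) + 1/425 = 33022080 + 1/425 = 14034384001/425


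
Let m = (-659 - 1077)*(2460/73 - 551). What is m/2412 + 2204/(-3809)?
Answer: 62329224002/167668371 ≈ 371.74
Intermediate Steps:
m = 65556568/73 (m = -1736*(2460*(1/73) - 551) = -1736*(2460/73 - 551) = -1736*(-37763/73) = 65556568/73 ≈ 8.9804e+5)
m/2412 + 2204/(-3809) = (65556568/73)/2412 + 2204/(-3809) = (65556568/73)*(1/2412) + 2204*(-1/3809) = 16389142/44019 - 2204/3809 = 62329224002/167668371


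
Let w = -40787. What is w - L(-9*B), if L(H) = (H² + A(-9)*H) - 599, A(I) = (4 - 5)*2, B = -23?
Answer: -82623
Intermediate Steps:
A(I) = -2 (A(I) = -1*2 = -2)
L(H) = -599 + H² - 2*H (L(H) = (H² - 2*H) - 599 = -599 + H² - 2*H)
w - L(-9*B) = -40787 - (-599 + (-9*(-23))² - (-18)*(-23)) = -40787 - (-599 + 207² - 2*207) = -40787 - (-599 + 42849 - 414) = -40787 - 1*41836 = -40787 - 41836 = -82623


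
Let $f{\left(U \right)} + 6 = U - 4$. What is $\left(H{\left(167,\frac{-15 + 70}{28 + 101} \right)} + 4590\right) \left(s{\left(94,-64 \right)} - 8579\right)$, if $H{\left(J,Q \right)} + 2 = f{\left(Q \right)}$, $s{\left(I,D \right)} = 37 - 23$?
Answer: $- \frac{1686211535}{43} \approx -3.9214 \cdot 10^{7}$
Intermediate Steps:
$f{\left(U \right)} = -10 + U$ ($f{\left(U \right)} = -6 + \left(U - 4\right) = -6 + \left(-4 + U\right) = -10 + U$)
$s{\left(I,D \right)} = 14$ ($s{\left(I,D \right)} = 37 - 23 = 14$)
$H{\left(J,Q \right)} = -12 + Q$ ($H{\left(J,Q \right)} = -2 + \left(-10 + Q\right) = -12 + Q$)
$\left(H{\left(167,\frac{-15 + 70}{28 + 101} \right)} + 4590\right) \left(s{\left(94,-64 \right)} - 8579\right) = \left(\left(-12 + \frac{-15 + 70}{28 + 101}\right) + 4590\right) \left(14 - 8579\right) = \left(\left(-12 + \frac{55}{129}\right) + 4590\right) \left(-8565\right) = \left(- \frac{1493}{129} + 4590\right) \left(-8565\right) = \frac{590617}{129} \left(-8565\right) = - \frac{1686211535}{43}$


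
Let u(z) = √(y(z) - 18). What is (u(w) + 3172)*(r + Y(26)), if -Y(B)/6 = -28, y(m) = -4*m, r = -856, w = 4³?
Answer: -2182336 - 688*I*√274 ≈ -2.1823e+6 - 11388.0*I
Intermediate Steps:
w = 64
Y(B) = 168 (Y(B) = -6*(-28) = 168)
u(z) = √(-18 - 4*z) (u(z) = √(-4*z - 18) = √(-18 - 4*z))
(u(w) + 3172)*(r + Y(26)) = (√(-18 - 4*64) + 3172)*(-856 + 168) = (√(-18 - 256) + 3172)*(-688) = (√(-274) + 3172)*(-688) = (I*√274 + 3172)*(-688) = (3172 + I*√274)*(-688) = -2182336 - 688*I*√274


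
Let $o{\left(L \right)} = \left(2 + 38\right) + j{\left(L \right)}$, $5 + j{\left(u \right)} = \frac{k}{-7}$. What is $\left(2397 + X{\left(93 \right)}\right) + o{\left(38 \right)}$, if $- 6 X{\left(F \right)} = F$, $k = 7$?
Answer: $\frac{4831}{2} \approx 2415.5$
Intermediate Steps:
$j{\left(u \right)} = -6$ ($j{\left(u \right)} = -5 + \frac{7}{-7} = -5 + 7 \left(- \frac{1}{7}\right) = -5 - 1 = -6$)
$X{\left(F \right)} = - \frac{F}{6}$
$o{\left(L \right)} = 34$ ($o{\left(L \right)} = \left(2 + 38\right) - 6 = 40 - 6 = 34$)
$\left(2397 + X{\left(93 \right)}\right) + o{\left(38 \right)} = \left(2397 - \frac{31}{2}\right) + 34 = \frac{4763}{2} + 34 = \frac{4831}{2}$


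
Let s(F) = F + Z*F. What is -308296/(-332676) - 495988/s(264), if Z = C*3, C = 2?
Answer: -3425699435/12808026 ≈ -267.46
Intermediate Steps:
Z = 6 (Z = 2*3 = 6)
s(F) = 7*F (s(F) = F + 6*F = 7*F)
-308296/(-332676) - 495988/s(264) = -308296/(-332676) - 495988/(7*264) = -308296*(-1/332676) - 495988/1848 = 77074/83169 - 495988*1/1848 = 77074/83169 - 123997/462 = -3425699435/12808026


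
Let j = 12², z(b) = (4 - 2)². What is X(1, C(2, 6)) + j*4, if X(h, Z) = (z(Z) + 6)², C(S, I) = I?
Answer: 676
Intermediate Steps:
z(b) = 4 (z(b) = 2² = 4)
X(h, Z) = 100 (X(h, Z) = (4 + 6)² = 10² = 100)
j = 144
X(1, C(2, 6)) + j*4 = 100 + 144*4 = 100 + 576 = 676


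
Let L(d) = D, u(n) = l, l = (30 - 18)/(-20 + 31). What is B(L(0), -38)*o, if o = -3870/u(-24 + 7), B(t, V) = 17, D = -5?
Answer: -120615/2 ≈ -60308.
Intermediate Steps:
l = 12/11 ≈ 1.0909
u(n) = 12/11
L(d) = -5
o = -7095/2 (o = -3870/12/11 = -3870*11/12 = -7095/2 ≈ -3547.5)
B(L(0), -38)*o = 17*(-7095/2) = -120615/2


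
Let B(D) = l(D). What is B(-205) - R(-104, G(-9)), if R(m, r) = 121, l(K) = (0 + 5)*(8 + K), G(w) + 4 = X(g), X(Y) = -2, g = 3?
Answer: -1106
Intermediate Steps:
G(w) = -6 (G(w) = -4 - 2 = -6)
l(K) = 40 + 5*K (l(K) = 5*(8 + K) = 40 + 5*K)
B(D) = 40 + 5*D
B(-205) - R(-104, G(-9)) = (40 + 5*(-205)) - 1*121 = (40 - 1025) - 121 = -985 - 121 = -1106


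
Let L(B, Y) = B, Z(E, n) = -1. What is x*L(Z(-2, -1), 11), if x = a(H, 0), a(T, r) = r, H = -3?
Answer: 0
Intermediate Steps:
x = 0
x*L(Z(-2, -1), 11) = 0*(-1) = 0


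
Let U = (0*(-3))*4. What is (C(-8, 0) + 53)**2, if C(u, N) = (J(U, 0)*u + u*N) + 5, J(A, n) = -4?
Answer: 8100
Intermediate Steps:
U = 0 (U = 0*4 = 0)
C(u, N) = 5 - 4*u + N*u (C(u, N) = (-4*u + u*N) + 5 = (-4*u + N*u) + 5 = 5 - 4*u + N*u)
(C(-8, 0) + 53)**2 = ((5 - 4*(-8) + 0*(-8)) + 53)**2 = ((5 + 32 + 0) + 53)**2 = (37 + 53)**2 = 90**2 = 8100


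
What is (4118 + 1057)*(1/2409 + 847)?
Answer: 3519731400/803 ≈ 4.3832e+6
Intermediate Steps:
(4118 + 1057)*(1/2409 + 847) = 5175*(1/2409 + 847) = 5175*(2040424/2409) = 3519731400/803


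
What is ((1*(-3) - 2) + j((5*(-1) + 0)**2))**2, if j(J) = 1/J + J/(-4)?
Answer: 1256641/10000 ≈ 125.66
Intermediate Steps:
j(J) = 1/J - J/4 (j(J) = 1/J + J*(-1/4) = 1/J - J/4)
((1*(-3) - 2) + j((5*(-1) + 0)**2))**2 = ((1*(-3) - 2) + (1/((5*(-1) + 0)**2) - (5*(-1) + 0)**2/4))**2 = ((-3 - 2) + (1/((-5 + 0)**2) - (-5 + 0)**2/4))**2 = (-5 + (1/((-5)**2) - 1/4*(-5)**2))**2 = (-5 + (1/25 - 1/4*25))**2 = (-5 + (1/25 - 25/4))**2 = (-5 - 621/100)**2 = (-1121/100)**2 = 1256641/10000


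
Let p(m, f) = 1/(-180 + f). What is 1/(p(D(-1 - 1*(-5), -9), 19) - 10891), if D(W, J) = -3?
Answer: -161/1753452 ≈ -9.1819e-5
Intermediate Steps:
1/(p(D(-1 - 1*(-5), -9), 19) - 10891) = 1/(1/(-180 + 19) - 10891) = 1/(1/(-161) - 10891) = 1/(-1/161 - 10891) = 1/(-1753452/161) = -161/1753452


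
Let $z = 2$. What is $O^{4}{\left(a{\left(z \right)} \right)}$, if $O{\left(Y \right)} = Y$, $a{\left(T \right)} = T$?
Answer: $16$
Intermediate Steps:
$O^{4}{\left(a{\left(z \right)} \right)} = 2^{4} = 16$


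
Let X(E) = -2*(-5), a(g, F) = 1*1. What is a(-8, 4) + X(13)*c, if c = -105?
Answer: -1049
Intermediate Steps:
a(g, F) = 1
X(E) = 10
a(-8, 4) + X(13)*c = 1 + 10*(-105) = 1 - 1050 = -1049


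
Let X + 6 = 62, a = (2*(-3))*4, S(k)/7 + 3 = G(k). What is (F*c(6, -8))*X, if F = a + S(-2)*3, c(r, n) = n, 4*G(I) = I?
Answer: 43680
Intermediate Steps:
G(I) = I/4
S(k) = -21 + 7*k/4 (S(k) = -21 + 7*(k/4) = -21 + 7*k/4)
a = -24 (a = -6*4 = -24)
F = -195/2 (F = -24 + (-21 + (7/4)*(-2))*3 = -24 + (-21 - 7/2)*3 = -24 - 49/2*3 = -24 - 147/2 = -195/2 ≈ -97.500)
X = 56 (X = -6 + 62 = 56)
(F*c(6, -8))*X = -195/2*(-8)*56 = 780*56 = 43680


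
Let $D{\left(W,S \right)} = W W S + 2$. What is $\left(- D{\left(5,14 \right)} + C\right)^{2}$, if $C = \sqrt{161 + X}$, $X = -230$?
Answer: $\left(352 - i \sqrt{69}\right)^{2} \approx 1.2384 \cdot 10^{5} - 5847.9 i$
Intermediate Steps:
$D{\left(W,S \right)} = 2 + S W^{2}$ ($D{\left(W,S \right)} = W^{2} S + 2 = S W^{2} + 2 = 2 + S W^{2}$)
$C = i \sqrt{69}$ ($C = \sqrt{161 - 230} = \sqrt{-69} = i \sqrt{69} \approx 8.3066 i$)
$\left(- D{\left(5,14 \right)} + C\right)^{2} = \left(- (2 + 14 \cdot 5^{2}) + i \sqrt{69}\right)^{2} = \left(- (2 + 14 \cdot 25) + i \sqrt{69}\right)^{2} = \left(- (2 + 350) + i \sqrt{69}\right)^{2} = \left(\left(-1\right) 352 + i \sqrt{69}\right)^{2} = \left(-352 + i \sqrt{69}\right)^{2}$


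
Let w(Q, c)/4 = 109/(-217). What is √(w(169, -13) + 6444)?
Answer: 2*√75836726/217 ≈ 80.262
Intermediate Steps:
w(Q, c) = -436/217 (w(Q, c) = 4*(109/(-217)) = 4*(109*(-1/217)) = 4*(-109/217) = -436/217)
√(w(169, -13) + 6444) = √(-436/217 + 6444) = √(1397912/217) = 2*√75836726/217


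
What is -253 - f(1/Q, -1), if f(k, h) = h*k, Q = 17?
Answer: -4300/17 ≈ -252.94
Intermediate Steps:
-253 - f(1/Q, -1) = -253 - (-1)/17 = -253 - 1*(-1/17) = -253 + 1/17 = -4300/17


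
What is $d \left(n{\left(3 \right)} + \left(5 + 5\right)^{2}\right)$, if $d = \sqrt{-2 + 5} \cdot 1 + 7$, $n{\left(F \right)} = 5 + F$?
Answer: $756 + 108 \sqrt{3} \approx 943.06$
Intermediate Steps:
$d = 7 + \sqrt{3}$ ($d = \sqrt{3} \cdot 1 + 7 = \sqrt{3} + 7 = 7 + \sqrt{3} \approx 8.7321$)
$d \left(n{\left(3 \right)} + \left(5 + 5\right)^{2}\right) = \left(7 + \sqrt{3}\right) \left(\left(5 + 3\right) + \left(5 + 5\right)^{2}\right) = \left(7 + \sqrt{3}\right) \left(8 + 10^{2}\right) = \left(7 + \sqrt{3}\right) \left(8 + 100\right) = \left(7 + \sqrt{3}\right) 108 = 756 + 108 \sqrt{3}$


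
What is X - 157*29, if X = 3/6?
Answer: -9105/2 ≈ -4552.5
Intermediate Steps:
X = ½ (X = 3*(⅙) = ½ ≈ 0.50000)
X - 157*29 = ½ - 157*29 = ½ - 4553 = -9105/2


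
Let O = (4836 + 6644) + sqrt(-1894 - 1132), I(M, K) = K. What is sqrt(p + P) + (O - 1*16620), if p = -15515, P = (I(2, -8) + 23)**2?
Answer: -5140 + I*sqrt(3026) + I*sqrt(15290) ≈ -5140.0 + 178.66*I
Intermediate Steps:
O = 11480 + I*sqrt(3026) (O = 11480 + sqrt(-3026) = 11480 + I*sqrt(3026) ≈ 11480.0 + 55.009*I)
P = 225 (P = (-8 + 23)**2 = 15**2 = 225)
sqrt(p + P) + (O - 1*16620) = sqrt(-15515 + 225) + ((11480 + I*sqrt(3026)) - 1*16620) = sqrt(-15290) + ((11480 + I*sqrt(3026)) - 16620) = I*sqrt(15290) + (-5140 + I*sqrt(3026)) = -5140 + I*sqrt(3026) + I*sqrt(15290)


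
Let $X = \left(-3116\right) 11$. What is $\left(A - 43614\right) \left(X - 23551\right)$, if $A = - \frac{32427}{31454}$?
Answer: $\frac{79330963591341}{31454} \approx 2.5221 \cdot 10^{9}$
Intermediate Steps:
$A = - \frac{32427}{31454}$ ($A = \left(-32427\right) \frac{1}{31454} = - \frac{32427}{31454} \approx -1.0309$)
$X = -34276$
$\left(A - 43614\right) \left(X - 23551\right) = \left(- \frac{32427}{31454} - 43614\right) \left(-34276 - 23551\right) = \left(- \frac{1371867183}{31454}\right) \left(-57827\right) = \frac{79330963591341}{31454}$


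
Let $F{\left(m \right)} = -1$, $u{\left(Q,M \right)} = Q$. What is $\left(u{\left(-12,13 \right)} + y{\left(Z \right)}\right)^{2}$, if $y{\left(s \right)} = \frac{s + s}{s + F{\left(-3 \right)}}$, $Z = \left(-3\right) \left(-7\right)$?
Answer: $\frac{9801}{100} \approx 98.01$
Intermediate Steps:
$Z = 21$
$y{\left(s \right)} = \frac{2 s}{-1 + s}$ ($y{\left(s \right)} = \frac{s + s}{s - 1} = \frac{2 s}{-1 + s}$)
$\left(u{\left(-12,13 \right)} + y{\left(Z \right)}\right)^{2} = \left(-12 + 2 \cdot 21 \frac{1}{-1 + 21}\right)^{2} = \left(-12 + 2 \cdot 21 \cdot \frac{1}{20}\right)^{2} = \left(-12 + \frac{21}{10}\right)^{2} = \left(- \frac{99}{10}\right)^{2} = \frac{9801}{100}$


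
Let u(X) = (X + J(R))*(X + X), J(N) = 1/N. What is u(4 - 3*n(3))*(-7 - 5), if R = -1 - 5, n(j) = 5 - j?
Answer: -104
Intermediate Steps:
R = -6
u(X) = 2*X*(-⅙ + X) (u(X) = (X + 1/(-6))*(X + X) = (X - ⅙)*(2*X) = (-⅙ + X)*(2*X) = 2*X*(-⅙ + X))
u(4 - 3*n(3))*(-7 - 5) = ((4 - 3*(5 - 1*3))*(-1 + 6*(4 - 3*(5 - 1*3)))/3)*(-7 - 5) = ((4 - 3*(5 - 3))*(-1 + 6*(4 - 3*(5 - 3)))/3)*(-12) = ((4 - 3*2)*(-1 + 6*(4 - 3*2))/3)*(-12) = ((4 - 6)*(-1 + 6*(4 - 6))/3)*(-12) = ((⅓)*(-2)*(-1 + 6*(-2)))*(-12) = ((⅓)*(-2)*(-1 - 12))*(-12) = ((⅓)*(-2)*(-13))*(-12) = (26/3)*(-12) = -104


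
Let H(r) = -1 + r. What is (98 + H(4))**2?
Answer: 10201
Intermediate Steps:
(98 + H(4))**2 = (98 + (-1 + 4))**2 = (98 + 3)**2 = 101**2 = 10201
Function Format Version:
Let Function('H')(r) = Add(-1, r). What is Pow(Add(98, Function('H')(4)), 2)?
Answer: 10201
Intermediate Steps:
Pow(Add(98, Function('H')(4)), 2) = Pow(Add(98, Add(-1, 4)), 2) = Pow(Add(98, 3), 2) = Pow(101, 2) = 10201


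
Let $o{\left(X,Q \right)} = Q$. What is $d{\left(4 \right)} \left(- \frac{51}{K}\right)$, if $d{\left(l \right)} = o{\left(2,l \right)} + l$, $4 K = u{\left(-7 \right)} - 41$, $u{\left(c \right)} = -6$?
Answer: $\frac{1632}{47} \approx 34.723$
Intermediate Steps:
$K = - \frac{47}{4}$ ($K = \frac{-6 - 41}{4} = \frac{1}{4} \left(-47\right) = - \frac{47}{4} \approx -11.75$)
$d{\left(l \right)} = 2 l$ ($d{\left(l \right)} = l + l = 2 l$)
$d{\left(4 \right)} \left(- \frac{51}{K}\right) = 2 \cdot 4 \left(- \frac{51}{- \frac{47}{4}}\right) = 8 \left(\left(-51\right) \left(- \frac{4}{47}\right)\right) = 8 \cdot \frac{204}{47} = \frac{1632}{47}$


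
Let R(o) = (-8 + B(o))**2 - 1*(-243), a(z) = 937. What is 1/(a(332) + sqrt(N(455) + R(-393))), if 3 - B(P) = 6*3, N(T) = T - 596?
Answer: 937/877338 - sqrt(631)/877338 ≈ 0.0010394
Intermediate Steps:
N(T) = -596 + T
B(P) = -15 (B(P) = 3 - 6*3 = 3 - 1*18 = 3 - 18 = -15)
R(o) = 772 (R(o) = (-8 - 15)**2 - 1*(-243) = (-23)**2 + 243 = 529 + 243 = 772)
1/(a(332) + sqrt(N(455) + R(-393))) = 1/(937 + sqrt((-596 + 455) + 772)) = 1/(937 + sqrt(-141 + 772)) = 1/(937 + sqrt(631))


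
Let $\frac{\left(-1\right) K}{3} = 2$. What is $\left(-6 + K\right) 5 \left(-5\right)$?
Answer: $300$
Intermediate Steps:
$K = -6$ ($K = \left(-3\right) 2 = -6$)
$\left(-6 + K\right) 5 \left(-5\right) = \left(-6 - 6\right) 5 \left(-5\right) = \left(-12\right) \left(-25\right) = 300$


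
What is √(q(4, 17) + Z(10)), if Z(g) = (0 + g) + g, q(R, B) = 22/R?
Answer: √102/2 ≈ 5.0498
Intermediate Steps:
Z(g) = 2*g (Z(g) = g + g = 2*g)
√(q(4, 17) + Z(10)) = √(22/4 + 2*10) = √(22*(¼) + 20) = √(11/2 + 20) = √(51/2) = √102/2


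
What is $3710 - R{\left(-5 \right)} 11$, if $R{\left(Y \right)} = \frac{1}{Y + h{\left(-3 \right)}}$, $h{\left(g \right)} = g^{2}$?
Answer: $\frac{14829}{4} \approx 3707.3$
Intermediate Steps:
$R{\left(Y \right)} = \frac{1}{9 + Y}$ ($R{\left(Y \right)} = \frac{1}{Y + \left(-3\right)^{2}} = \frac{1}{Y + 9} = \frac{1}{9 + Y}$)
$3710 - R{\left(-5 \right)} 11 = 3710 - \frac{1}{9 - 5} \cdot 11 = 3710 - \frac{1}{4} \cdot 11 = 3710 - \frac{11}{4} = \frac{14829}{4}$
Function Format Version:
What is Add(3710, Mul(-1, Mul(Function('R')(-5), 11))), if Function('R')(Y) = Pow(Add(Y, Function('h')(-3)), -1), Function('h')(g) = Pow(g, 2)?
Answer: Rational(14829, 4) ≈ 3707.3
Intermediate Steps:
Function('R')(Y) = Pow(Add(9, Y), -1) (Function('R')(Y) = Pow(Add(Y, Pow(-3, 2)), -1) = Pow(Add(Y, 9), -1) = Pow(Add(9, Y), -1))
Add(3710, Mul(-1, Mul(Function('R')(-5), 11))) = Add(3710, Mul(-1, Mul(Pow(Add(9, -5), -1), 11))) = Add(3710, Mul(-1, Mul(Pow(4, -1), 11))) = Add(3710, Mul(-1, Mul(Rational(1, 4), 11))) = Add(3710, Mul(-1, Rational(11, 4))) = Add(3710, Rational(-11, 4)) = Rational(14829, 4)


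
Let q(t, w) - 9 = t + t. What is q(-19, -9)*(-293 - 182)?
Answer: 13775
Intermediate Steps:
q(t, w) = 9 + 2*t (q(t, w) = 9 + (t + t) = 9 + 2*t)
q(-19, -9)*(-293 - 182) = (9 + 2*(-19))*(-293 - 182) = (9 - 38)*(-475) = -29*(-475) = 13775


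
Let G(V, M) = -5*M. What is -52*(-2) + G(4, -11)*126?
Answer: 7034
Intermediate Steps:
-52*(-2) + G(4, -11)*126 = -52*(-2) - 5*(-11)*126 = 104 + 55*126 = 104 + 6930 = 7034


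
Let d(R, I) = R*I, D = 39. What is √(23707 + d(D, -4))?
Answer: √23551 ≈ 153.46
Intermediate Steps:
d(R, I) = I*R
√(23707 + d(D, -4)) = √(23707 - 4*39) = √(23707 - 156) = √23551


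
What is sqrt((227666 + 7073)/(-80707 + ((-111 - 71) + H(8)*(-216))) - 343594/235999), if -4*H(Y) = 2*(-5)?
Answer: I*sqrt(1602263311947950278677)/19217162571 ≈ 2.0829*I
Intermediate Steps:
H(Y) = 5/2 (H(Y) = -(-5)/2 = -1/4*(-10) = 5/2)
sqrt((227666 + 7073)/(-80707 + ((-111 - 71) + H(8)*(-216))) - 343594/235999) = sqrt((227666 + 7073)/(-80707 + ((-111 - 71) + (5/2)*(-216))) - 343594/235999) = sqrt(234739/(-80707 + (-182 - 540)) - 343594*1/235999) = sqrt(234739/(-80707 - 722) - 343594/235999) = sqrt(234739/(-81429) - 343594/235999) = sqrt(234739*(-1/81429) - 343594/235999) = sqrt(-234739/81429 - 343594/235999) = sqrt(-83376685087/19217162571) = I*sqrt(1602263311947950278677)/19217162571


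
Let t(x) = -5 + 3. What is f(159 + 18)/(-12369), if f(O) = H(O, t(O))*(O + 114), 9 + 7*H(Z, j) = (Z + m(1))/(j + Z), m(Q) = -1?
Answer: 135703/5050675 ≈ 0.026868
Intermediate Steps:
t(x) = -2
H(Z, j) = -9/7 + (-1 + Z)/(7*(Z + j)) (H(Z, j) = -9/7 + ((Z - 1)/(j + Z))/7 = -9/7 + ((-1 + Z)/(Z + j))/7 = -9/7 + (-1 + Z)/(7*(Z + j)))
f(O) = (17 - 8*O)*(114 + O)/(7*(-2 + O)) (f(O) = ((-1 - 9*(-2) - 8*O)/(7*(O - 2)))*(O + 114) = ((-1 + 18 - 8*O)/(7*(-2 + O)))*(114 + O) = ((17 - 8*O)/(7*(-2 + O)))*(114 + O) = (17 - 8*O)*(114 + O)/(7*(-2 + O)))
f(159 + 18)/(-12369) = -(-17 + 8*(159 + 18))*(114 + (159 + 18))/(-14 + 7*(159 + 18))/(-12369) = -(-17 + 8*177)*(114 + 177)/(-14 + 7*177)*(-1/12369) = -1*(-17 + 1416)*291/(-14 + 1239)*(-1/12369) = -1*1399*291/1225*(-1/12369) = -1*1/1225*1399*291*(-1/12369) = -407109/1225*(-1/12369) = 135703/5050675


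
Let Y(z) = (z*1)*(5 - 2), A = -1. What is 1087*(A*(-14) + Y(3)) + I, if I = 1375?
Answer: 26376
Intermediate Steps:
Y(z) = 3*z (Y(z) = z*3 = 3*z)
1087*(A*(-14) + Y(3)) + I = 1087*(-1*(-14) + 3*3) + 1375 = 1087*(14 + 9) + 1375 = 1087*23 + 1375 = 25001 + 1375 = 26376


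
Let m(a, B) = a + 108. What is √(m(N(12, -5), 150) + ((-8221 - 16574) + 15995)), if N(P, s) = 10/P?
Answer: I*√312882/6 ≈ 93.226*I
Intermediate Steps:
m(a, B) = 108 + a
√(m(N(12, -5), 150) + ((-8221 - 16574) + 15995)) = √((108 + 10/12) + ((-8221 - 16574) + 15995)) = √((108 + 10*(1/12)) + (-24795 + 15995)) = √((108 + ⅚) - 8800) = √(653/6 - 8800) = √(-52147/6) = I*√312882/6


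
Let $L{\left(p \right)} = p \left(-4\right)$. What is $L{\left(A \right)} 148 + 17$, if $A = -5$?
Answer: $2977$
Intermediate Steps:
$L{\left(p \right)} = - 4 p$
$L{\left(A \right)} 148 + 17 = \left(-4\right) \left(-5\right) 148 + 17 = 20 \cdot 148 + 17 = 2960 + 17 = 2977$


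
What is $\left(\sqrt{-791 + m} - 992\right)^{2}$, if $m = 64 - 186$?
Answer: $\left(992 - i \sqrt{913}\right)^{2} \approx 9.8315 \cdot 10^{5} - 59948.0 i$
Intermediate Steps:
$m = -122$
$\left(\sqrt{-791 + m} - 992\right)^{2} = \left(\sqrt{-791 - 122} - 992\right)^{2} = \left(\sqrt{-913} - 992\right)^{2} = \left(i \sqrt{913} - 992\right)^{2} = \left(-992 + i \sqrt{913}\right)^{2}$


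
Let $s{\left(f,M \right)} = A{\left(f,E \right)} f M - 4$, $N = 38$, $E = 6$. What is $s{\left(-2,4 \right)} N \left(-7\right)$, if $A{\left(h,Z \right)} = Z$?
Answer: $13832$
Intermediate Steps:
$s{\left(f,M \right)} = -4 + 6 M f$ ($s{\left(f,M \right)} = 6 f M - 4 = 6 M f - 4 = -4 + 6 M f$)
$s{\left(-2,4 \right)} N \left(-7\right) = \left(-4 + 6 \cdot 4 \left(-2\right)\right) 38 \left(-7\right) = \left(-4 - 48\right) 38 \left(-7\right) = \left(-52\right) 38 \left(-7\right) = \left(-1976\right) \left(-7\right) = 13832$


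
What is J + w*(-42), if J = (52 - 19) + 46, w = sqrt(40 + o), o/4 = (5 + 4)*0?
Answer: 79 - 84*sqrt(10) ≈ -186.63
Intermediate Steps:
o = 0 (o = 4*((5 + 4)*0) = 4*(9*0) = 4*0 = 0)
w = 2*sqrt(10) (w = sqrt(40 + 0) = sqrt(40) = 2*sqrt(10) ≈ 6.3246)
J = 79 (J = 33 + 46 = 79)
J + w*(-42) = 79 + (2*sqrt(10))*(-42) = 79 - 84*sqrt(10)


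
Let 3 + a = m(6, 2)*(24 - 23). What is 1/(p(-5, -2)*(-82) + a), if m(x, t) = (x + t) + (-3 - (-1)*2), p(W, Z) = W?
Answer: 1/414 ≈ 0.0024155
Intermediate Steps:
m(x, t) = -1 + t + x (m(x, t) = (t + x) + (-3 - 1*(-2)) = (t + x) + (-3 + 2) = (t + x) - 1 = -1 + t + x)
a = 4 (a = -3 + (-1 + 2 + 6)*(24 - 23) = -3 + 7*1 = -3 + 7 = 4)
1/(p(-5, -2)*(-82) + a) = 1/(-5*(-82) + 4) = 1/(410 + 4) = 1/414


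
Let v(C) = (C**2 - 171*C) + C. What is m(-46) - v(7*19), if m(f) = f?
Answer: 4875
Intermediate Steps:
v(C) = C**2 - 170*C
m(-46) - v(7*19) = -46 - 7*19*(-170 + 7*19) = -46 - 133*(-170 + 133) = -46 - 133*(-37) = -46 - 1*(-4921) = -46 + 4921 = 4875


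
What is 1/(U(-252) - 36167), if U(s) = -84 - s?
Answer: -1/35999 ≈ -2.7779e-5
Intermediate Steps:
1/(U(-252) - 36167) = 1/((-84 - 1*(-252)) - 36167) = 1/((-84 + 252) - 36167) = 1/(168 - 36167) = 1/(-35999) = -1/35999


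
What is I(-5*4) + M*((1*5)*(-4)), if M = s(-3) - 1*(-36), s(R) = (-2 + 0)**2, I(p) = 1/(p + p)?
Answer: -32001/40 ≈ -800.03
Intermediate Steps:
I(p) = 1/(2*p)
s(R) = 4 (s(R) = (-2)**2 = 4)
M = 40 (M = 4 - 1*(-36) = 4 + 36 = 40)
I(-5*4) + M*((1*5)*(-4)) = 1/(2*((-5*4))) + 40*((1*5)*(-4)) = (1/2)/(-20) + 40*(5*(-4)) = (1/2)*(-1/20) + 40*(-20) = -1/40 - 800 = -32001/40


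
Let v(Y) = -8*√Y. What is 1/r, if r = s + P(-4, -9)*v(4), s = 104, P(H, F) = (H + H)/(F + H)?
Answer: 13/1224 ≈ 0.010621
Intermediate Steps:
P(H, F) = 2*H/(F + H) (P(H, F) = (2*H)/(F + H) = 2*H/(F + H))
r = 1224/13 (r = 104 + (2*(-4)/(-9 - 4))*(-8*√4) = 104 + (2*(-4)/(-13))*(-8*2) = 104 + (2*(-4)*(-1/13))*(-16) = 104 + (8/13)*(-16) = 104 - 128/13 = 1224/13 ≈ 94.154)
1/r = 1/(1224/13) = 13/1224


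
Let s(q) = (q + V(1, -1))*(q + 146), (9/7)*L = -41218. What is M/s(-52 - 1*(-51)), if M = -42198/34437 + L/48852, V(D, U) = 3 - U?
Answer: -365244617/84439338570 ≈ -0.0043255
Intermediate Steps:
L = -288526/9 (L = (7/9)*(-41218) = -288526/9 ≈ -32058.)
s(q) = (4 + q)*(146 + q) (s(q) = (q + (3 - 1*(-1)))*(q + 146) = (q + (3 + 1))*(146 + q) = (q + 4)*(146 + q) = (4 + q)*(146 + q))
M = -365244617/194113422 (M = -42198/34437 - 288526/9/48852 = -42198*1/34437 - 288526/9*1/48852 = -1082/883 - 144263/219834 = -365244617/194113422 ≈ -1.8816)
M/s(-52 - 1*(-51)) = -365244617/(194113422*(584 + (-52 - 1*(-51))² + 150*(-52 - 1*(-51)))) = -365244617/(194113422*(584 + (-52 + 51)² + 150*(-52 + 51))) = -365244617/(194113422*(584 + (-1)² + 150*(-1))) = -365244617/(194113422*(584 + 1 - 150)) = -365244617/194113422/435 = -365244617/194113422*1/435 = -365244617/84439338570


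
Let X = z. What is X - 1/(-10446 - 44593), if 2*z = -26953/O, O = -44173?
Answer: 1483554513/4862475494 ≈ 0.30510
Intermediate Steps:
z = 26953/88346 (z = (-26953/(-44173))/2 = (-26953*(-1/44173))/2 = (½)*(26953/44173) = 26953/88346 ≈ 0.30508)
X = 26953/88346 ≈ 0.30508
X - 1/(-10446 - 44593) = 26953/88346 - 1/(-10446 - 44593) = 26953/88346 - 1/(-55039) = 26953/88346 - 1*(-1/55039) = 26953/88346 + 1/55039 = 1483554513/4862475494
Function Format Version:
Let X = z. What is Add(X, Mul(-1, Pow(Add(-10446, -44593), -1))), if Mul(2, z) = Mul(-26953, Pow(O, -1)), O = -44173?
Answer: Rational(1483554513, 4862475494) ≈ 0.30510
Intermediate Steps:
z = Rational(26953, 88346) (z = Mul(Rational(1, 2), Mul(-26953, Pow(-44173, -1))) = Mul(Rational(1, 2), Mul(-26953, Rational(-1, 44173))) = Mul(Rational(1, 2), Rational(26953, 44173)) = Rational(26953, 88346) ≈ 0.30508)
X = Rational(26953, 88346) ≈ 0.30508
Add(X, Mul(-1, Pow(Add(-10446, -44593), -1))) = Add(Rational(26953, 88346), Mul(-1, Pow(Add(-10446, -44593), -1))) = Add(Rational(26953, 88346), Mul(-1, Pow(-55039, -1))) = Add(Rational(26953, 88346), Mul(-1, Rational(-1, 55039))) = Add(Rational(26953, 88346), Rational(1, 55039)) = Rational(1483554513, 4862475494)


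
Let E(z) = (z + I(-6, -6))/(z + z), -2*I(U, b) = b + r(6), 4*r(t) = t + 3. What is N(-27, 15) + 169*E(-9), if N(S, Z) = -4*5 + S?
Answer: 955/48 ≈ 19.896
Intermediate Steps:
r(t) = 3/4 + t/4 (r(t) = (t + 3)/4 = (3 + t)/4 = 3/4 + t/4)
I(U, b) = -9/8 - b/2 (I(U, b) = -(b + (3/4 + (1/4)*6))/2 = -(b + (3/4 + 3/2))/2 = -(b + 9/4)/2 = -(9/4 + b)/2 = -9/8 - b/2)
N(S, Z) = -20 + S
E(z) = (15/8 + z)/(2*z) (E(z) = (z + (-9/8 - 1/2*(-6)))/(z + z) = (z + (-9/8 + 3))/((2*z)) = (z + 15/8)*(1/(2*z)) = (15/8 + z)*(1/(2*z)) = (15/8 + z)/(2*z))
N(-27, 15) + 169*E(-9) = (-20 - 27) + 169*((1/16)*(15 + 8*(-9))/(-9)) = -47 + 169*((1/16)*(-1/9)*(15 - 72)) = -47 + 169*((1/16)*(-1/9)*(-57)) = -47 + 169*(19/48) = -47 + 3211/48 = 955/48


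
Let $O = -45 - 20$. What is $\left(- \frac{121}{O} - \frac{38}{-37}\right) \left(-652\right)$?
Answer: $- \frac{4529444}{2405} \approx -1883.3$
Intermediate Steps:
$O = -65$
$\left(- \frac{121}{O} - \frac{38}{-37}\right) \left(-652\right) = \left(- \frac{121}{-65} - \frac{38}{-37}\right) \left(-652\right) = \left(\left(-121\right) \left(- \frac{1}{65}\right) - - \frac{38}{37}\right) \left(-652\right) = \left(\frac{121}{65} + \frac{38}{37}\right) \left(-652\right) = \frac{6947}{2405} \left(-652\right) = - \frac{4529444}{2405}$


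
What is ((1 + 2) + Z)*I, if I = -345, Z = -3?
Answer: 0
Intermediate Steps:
((1 + 2) + Z)*I = ((1 + 2) - 3)*(-345) = (3 - 3)*(-345) = 0*(-345) = 0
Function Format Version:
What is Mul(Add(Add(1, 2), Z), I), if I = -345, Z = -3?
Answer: 0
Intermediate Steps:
Mul(Add(Add(1, 2), Z), I) = Mul(Add(Add(1, 2), -3), -345) = Mul(Add(3, -3), -345) = Mul(0, -345) = 0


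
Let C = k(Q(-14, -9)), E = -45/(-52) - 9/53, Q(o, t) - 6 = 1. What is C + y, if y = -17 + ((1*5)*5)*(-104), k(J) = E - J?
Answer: -7229827/2756 ≈ -2623.3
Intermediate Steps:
Q(o, t) = 7 (Q(o, t) = 6 + 1 = 7)
E = 1917/2756 (E = -45*(-1/52) - 9*1/53 = 45/52 - 9/53 = 1917/2756 ≈ 0.69557)
k(J) = 1917/2756 - J
y = -2617 (y = -17 + (5*5)*(-104) = -17 + 25*(-104) = -17 - 2600 = -2617)
C = -17375/2756 (C = 1917/2756 - 1*7 = 1917/2756 - 7 = -17375/2756 ≈ -6.3044)
C + y = -17375/2756 - 2617 = -7229827/2756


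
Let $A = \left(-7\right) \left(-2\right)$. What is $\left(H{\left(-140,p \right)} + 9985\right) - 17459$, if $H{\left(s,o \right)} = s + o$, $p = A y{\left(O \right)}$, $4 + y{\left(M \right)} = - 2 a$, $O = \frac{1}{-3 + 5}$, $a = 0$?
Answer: $-7670$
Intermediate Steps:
$O = \frac{1}{2} \approx 0.5$
$y{\left(M \right)} = -4$ ($y{\left(M \right)} = -4 - 0 = -4 + 0 = -4$)
$A = 14$
$p = -56$ ($p = 14 \left(-4\right) = -56$)
$H{\left(s,o \right)} = o + s$
$\left(H{\left(-140,p \right)} + 9985\right) - 17459 = \left(\left(-56 - 140\right) + 9985\right) - 17459 = \left(-196 + 9985\right) - 17459 = 9789 - 17459 = -7670$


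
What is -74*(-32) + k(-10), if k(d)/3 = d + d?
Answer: 2308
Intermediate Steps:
k(d) = 6*d (k(d) = 3*(d + d) = 3*(2*d) = 6*d)
-74*(-32) + k(-10) = -74*(-32) + 6*(-10) = 2368 - 60 = 2308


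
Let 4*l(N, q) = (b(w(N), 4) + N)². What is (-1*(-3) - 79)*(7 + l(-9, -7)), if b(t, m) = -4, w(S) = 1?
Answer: -3743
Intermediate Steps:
l(N, q) = (-4 + N)²/4
(-1*(-3) - 79)*(7 + l(-9, -7)) = (-1*(-3) - 79)*(7 + (-4 - 9)²/4) = (3 - 79)*(7 + (¼)*(-13)²) = -76*(7 + (¼)*169) = -76*(7 + 169/4) = -76*197/4 = -3743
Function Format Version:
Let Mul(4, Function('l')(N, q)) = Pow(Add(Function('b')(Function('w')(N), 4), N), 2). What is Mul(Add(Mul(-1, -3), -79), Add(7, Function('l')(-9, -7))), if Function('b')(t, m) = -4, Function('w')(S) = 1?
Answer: -3743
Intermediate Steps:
Function('l')(N, q) = Mul(Rational(1, 4), Pow(Add(-4, N), 2))
Mul(Add(Mul(-1, -3), -79), Add(7, Function('l')(-9, -7))) = Mul(Add(Mul(-1, -3), -79), Add(7, Mul(Rational(1, 4), Pow(Add(-4, -9), 2)))) = Mul(Add(3, -79), Add(7, Mul(Rational(1, 4), Pow(-13, 2)))) = Mul(-76, Add(7, Mul(Rational(1, 4), 169))) = Mul(-76, Add(7, Rational(169, 4))) = Mul(-76, Rational(197, 4)) = -3743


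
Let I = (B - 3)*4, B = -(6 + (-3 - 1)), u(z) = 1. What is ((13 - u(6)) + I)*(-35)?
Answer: 280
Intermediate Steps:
B = -2 (B = -(6 - 4) = -1*2 = -2)
I = -20 (I = (-2 - 3)*4 = -5*4 = -20)
((13 - u(6)) + I)*(-35) = ((13 - 1*1) - 20)*(-35) = ((13 - 1) - 20)*(-35) = (12 - 20)*(-35) = -8*(-35) = 280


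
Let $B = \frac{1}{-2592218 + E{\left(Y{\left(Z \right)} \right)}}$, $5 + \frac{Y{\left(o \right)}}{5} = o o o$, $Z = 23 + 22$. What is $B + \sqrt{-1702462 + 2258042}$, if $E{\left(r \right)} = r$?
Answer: $- \frac{1}{2136618} + 2 \sqrt{138895} \approx 745.37$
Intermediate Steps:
$Z = 45$
$Y{\left(o \right)} = -25 + 5 o^{3}$ ($Y{\left(o \right)} = -25 + 5 o o o = -25 + 5 o^{2} o = -25 + 5 o^{3}$)
$B = - \frac{1}{2136618}$ ($B = \frac{1}{-2592218 - \left(25 - 5 \cdot 45^{3}\right)} = \frac{1}{-2592218 + \left(-25 + 5 \cdot 91125\right)} = \frac{1}{-2592218 + \left(-25 + 455625\right)} = \frac{1}{-2592218 + 455600} = \frac{1}{-2136618} = - \frac{1}{2136618} \approx -4.6803 \cdot 10^{-7}$)
$B + \sqrt{-1702462 + 2258042} = - \frac{1}{2136618} + \sqrt{-1702462 + 2258042} = - \frac{1}{2136618} + \sqrt{555580} = - \frac{1}{2136618} + 2 \sqrt{138895}$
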